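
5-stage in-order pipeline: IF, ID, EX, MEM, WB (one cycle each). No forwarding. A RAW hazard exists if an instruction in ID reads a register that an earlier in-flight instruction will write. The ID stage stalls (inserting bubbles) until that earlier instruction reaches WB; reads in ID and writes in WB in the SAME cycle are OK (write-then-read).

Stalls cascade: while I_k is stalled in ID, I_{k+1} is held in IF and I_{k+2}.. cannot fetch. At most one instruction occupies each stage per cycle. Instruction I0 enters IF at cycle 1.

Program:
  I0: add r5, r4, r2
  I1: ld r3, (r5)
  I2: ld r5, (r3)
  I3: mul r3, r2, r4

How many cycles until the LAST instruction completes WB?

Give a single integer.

Answer: 12

Derivation:
I0 add r5 <- r4,r2: IF@1 ID@2 stall=0 (-) EX@3 MEM@4 WB@5
I1 ld r3 <- r5: IF@2 ID@3 stall=2 (RAW on I0.r5 (WB@5)) EX@6 MEM@7 WB@8
I2 ld r5 <- r3: IF@3 ID@6 stall=2 (RAW on I1.r3 (WB@8)) EX@9 MEM@10 WB@11
I3 mul r3 <- r2,r4: IF@6 ID@9 stall=0 (-) EX@10 MEM@11 WB@12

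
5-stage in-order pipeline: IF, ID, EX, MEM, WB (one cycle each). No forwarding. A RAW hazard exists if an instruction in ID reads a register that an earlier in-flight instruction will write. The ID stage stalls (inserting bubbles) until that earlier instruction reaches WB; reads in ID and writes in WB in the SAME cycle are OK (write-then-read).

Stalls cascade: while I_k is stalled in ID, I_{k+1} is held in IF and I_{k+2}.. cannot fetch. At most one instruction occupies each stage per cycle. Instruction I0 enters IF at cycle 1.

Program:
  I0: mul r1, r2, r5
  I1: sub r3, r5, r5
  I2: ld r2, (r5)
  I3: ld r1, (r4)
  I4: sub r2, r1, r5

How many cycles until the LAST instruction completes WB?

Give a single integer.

Answer: 11

Derivation:
I0 mul r1 <- r2,r5: IF@1 ID@2 stall=0 (-) EX@3 MEM@4 WB@5
I1 sub r3 <- r5,r5: IF@2 ID@3 stall=0 (-) EX@4 MEM@5 WB@6
I2 ld r2 <- r5: IF@3 ID@4 stall=0 (-) EX@5 MEM@6 WB@7
I3 ld r1 <- r4: IF@4 ID@5 stall=0 (-) EX@6 MEM@7 WB@8
I4 sub r2 <- r1,r5: IF@5 ID@6 stall=2 (RAW on I3.r1 (WB@8)) EX@9 MEM@10 WB@11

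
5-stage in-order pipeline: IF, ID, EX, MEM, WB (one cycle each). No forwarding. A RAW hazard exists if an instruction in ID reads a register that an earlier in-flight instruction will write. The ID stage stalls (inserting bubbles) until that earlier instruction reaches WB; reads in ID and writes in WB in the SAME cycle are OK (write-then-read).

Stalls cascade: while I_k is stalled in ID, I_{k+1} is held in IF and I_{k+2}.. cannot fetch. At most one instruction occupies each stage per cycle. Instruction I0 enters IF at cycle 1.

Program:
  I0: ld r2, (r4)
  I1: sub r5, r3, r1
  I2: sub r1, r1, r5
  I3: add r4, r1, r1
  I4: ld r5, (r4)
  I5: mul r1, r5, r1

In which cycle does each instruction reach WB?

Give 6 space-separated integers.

I0 ld r2 <- r4: IF@1 ID@2 stall=0 (-) EX@3 MEM@4 WB@5
I1 sub r5 <- r3,r1: IF@2 ID@3 stall=0 (-) EX@4 MEM@5 WB@6
I2 sub r1 <- r1,r5: IF@3 ID@4 stall=2 (RAW on I1.r5 (WB@6)) EX@7 MEM@8 WB@9
I3 add r4 <- r1,r1: IF@4 ID@7 stall=2 (RAW on I2.r1 (WB@9)) EX@10 MEM@11 WB@12
I4 ld r5 <- r4: IF@7 ID@10 stall=2 (RAW on I3.r4 (WB@12)) EX@13 MEM@14 WB@15
I5 mul r1 <- r5,r1: IF@10 ID@13 stall=2 (RAW on I4.r5 (WB@15)) EX@16 MEM@17 WB@18

Answer: 5 6 9 12 15 18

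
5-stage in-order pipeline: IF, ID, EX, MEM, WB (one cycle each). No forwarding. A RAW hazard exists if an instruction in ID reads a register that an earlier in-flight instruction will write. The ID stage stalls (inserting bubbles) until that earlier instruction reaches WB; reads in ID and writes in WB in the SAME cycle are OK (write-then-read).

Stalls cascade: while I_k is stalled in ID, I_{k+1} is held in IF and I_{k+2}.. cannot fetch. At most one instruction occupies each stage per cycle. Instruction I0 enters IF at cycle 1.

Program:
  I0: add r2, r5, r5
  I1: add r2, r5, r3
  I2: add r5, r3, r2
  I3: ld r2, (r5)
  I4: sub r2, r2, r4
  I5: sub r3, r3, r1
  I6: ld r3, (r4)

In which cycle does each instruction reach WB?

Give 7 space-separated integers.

I0 add r2 <- r5,r5: IF@1 ID@2 stall=0 (-) EX@3 MEM@4 WB@5
I1 add r2 <- r5,r3: IF@2 ID@3 stall=0 (-) EX@4 MEM@5 WB@6
I2 add r5 <- r3,r2: IF@3 ID@4 stall=2 (RAW on I1.r2 (WB@6)) EX@7 MEM@8 WB@9
I3 ld r2 <- r5: IF@4 ID@7 stall=2 (RAW on I2.r5 (WB@9)) EX@10 MEM@11 WB@12
I4 sub r2 <- r2,r4: IF@7 ID@10 stall=2 (RAW on I3.r2 (WB@12)) EX@13 MEM@14 WB@15
I5 sub r3 <- r3,r1: IF@10 ID@13 stall=0 (-) EX@14 MEM@15 WB@16
I6 ld r3 <- r4: IF@13 ID@14 stall=0 (-) EX@15 MEM@16 WB@17

Answer: 5 6 9 12 15 16 17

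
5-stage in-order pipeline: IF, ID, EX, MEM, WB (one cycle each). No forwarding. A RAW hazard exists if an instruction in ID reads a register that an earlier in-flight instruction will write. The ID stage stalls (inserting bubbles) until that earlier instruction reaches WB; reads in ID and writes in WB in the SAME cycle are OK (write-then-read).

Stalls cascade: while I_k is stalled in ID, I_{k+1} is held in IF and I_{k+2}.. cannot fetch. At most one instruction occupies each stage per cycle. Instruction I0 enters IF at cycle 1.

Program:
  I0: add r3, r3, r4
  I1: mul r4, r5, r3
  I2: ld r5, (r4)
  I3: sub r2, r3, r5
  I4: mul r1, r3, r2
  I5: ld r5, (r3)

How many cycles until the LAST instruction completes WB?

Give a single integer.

Answer: 18

Derivation:
I0 add r3 <- r3,r4: IF@1 ID@2 stall=0 (-) EX@3 MEM@4 WB@5
I1 mul r4 <- r5,r3: IF@2 ID@3 stall=2 (RAW on I0.r3 (WB@5)) EX@6 MEM@7 WB@8
I2 ld r5 <- r4: IF@3 ID@6 stall=2 (RAW on I1.r4 (WB@8)) EX@9 MEM@10 WB@11
I3 sub r2 <- r3,r5: IF@6 ID@9 stall=2 (RAW on I2.r5 (WB@11)) EX@12 MEM@13 WB@14
I4 mul r1 <- r3,r2: IF@9 ID@12 stall=2 (RAW on I3.r2 (WB@14)) EX@15 MEM@16 WB@17
I5 ld r5 <- r3: IF@12 ID@15 stall=0 (-) EX@16 MEM@17 WB@18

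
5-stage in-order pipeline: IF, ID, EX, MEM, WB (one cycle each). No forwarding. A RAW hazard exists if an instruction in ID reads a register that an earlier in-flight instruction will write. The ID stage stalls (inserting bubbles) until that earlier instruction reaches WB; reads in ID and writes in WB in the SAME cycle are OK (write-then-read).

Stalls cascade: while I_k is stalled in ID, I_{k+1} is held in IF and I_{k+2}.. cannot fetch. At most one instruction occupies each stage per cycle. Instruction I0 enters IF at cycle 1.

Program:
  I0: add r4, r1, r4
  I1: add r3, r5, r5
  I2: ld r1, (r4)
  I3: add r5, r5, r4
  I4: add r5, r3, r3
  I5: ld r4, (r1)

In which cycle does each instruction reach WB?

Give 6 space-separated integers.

I0 add r4 <- r1,r4: IF@1 ID@2 stall=0 (-) EX@3 MEM@4 WB@5
I1 add r3 <- r5,r5: IF@2 ID@3 stall=0 (-) EX@4 MEM@5 WB@6
I2 ld r1 <- r4: IF@3 ID@4 stall=1 (RAW on I0.r4 (WB@5)) EX@6 MEM@7 WB@8
I3 add r5 <- r5,r4: IF@4 ID@6 stall=0 (-) EX@7 MEM@8 WB@9
I4 add r5 <- r3,r3: IF@6 ID@7 stall=0 (-) EX@8 MEM@9 WB@10
I5 ld r4 <- r1: IF@7 ID@8 stall=0 (-) EX@9 MEM@10 WB@11

Answer: 5 6 8 9 10 11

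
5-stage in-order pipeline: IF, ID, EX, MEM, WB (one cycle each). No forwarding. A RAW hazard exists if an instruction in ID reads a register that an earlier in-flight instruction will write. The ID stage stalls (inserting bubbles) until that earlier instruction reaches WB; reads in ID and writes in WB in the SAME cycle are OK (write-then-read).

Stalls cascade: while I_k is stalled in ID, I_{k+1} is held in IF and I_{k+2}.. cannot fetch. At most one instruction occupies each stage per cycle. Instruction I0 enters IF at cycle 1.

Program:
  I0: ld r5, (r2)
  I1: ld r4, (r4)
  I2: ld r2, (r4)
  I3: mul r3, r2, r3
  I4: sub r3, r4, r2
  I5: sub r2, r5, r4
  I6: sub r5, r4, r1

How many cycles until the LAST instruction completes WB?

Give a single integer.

I0 ld r5 <- r2: IF@1 ID@2 stall=0 (-) EX@3 MEM@4 WB@5
I1 ld r4 <- r4: IF@2 ID@3 stall=0 (-) EX@4 MEM@5 WB@6
I2 ld r2 <- r4: IF@3 ID@4 stall=2 (RAW on I1.r4 (WB@6)) EX@7 MEM@8 WB@9
I3 mul r3 <- r2,r3: IF@4 ID@7 stall=2 (RAW on I2.r2 (WB@9)) EX@10 MEM@11 WB@12
I4 sub r3 <- r4,r2: IF@7 ID@10 stall=0 (-) EX@11 MEM@12 WB@13
I5 sub r2 <- r5,r4: IF@10 ID@11 stall=0 (-) EX@12 MEM@13 WB@14
I6 sub r5 <- r4,r1: IF@11 ID@12 stall=0 (-) EX@13 MEM@14 WB@15

Answer: 15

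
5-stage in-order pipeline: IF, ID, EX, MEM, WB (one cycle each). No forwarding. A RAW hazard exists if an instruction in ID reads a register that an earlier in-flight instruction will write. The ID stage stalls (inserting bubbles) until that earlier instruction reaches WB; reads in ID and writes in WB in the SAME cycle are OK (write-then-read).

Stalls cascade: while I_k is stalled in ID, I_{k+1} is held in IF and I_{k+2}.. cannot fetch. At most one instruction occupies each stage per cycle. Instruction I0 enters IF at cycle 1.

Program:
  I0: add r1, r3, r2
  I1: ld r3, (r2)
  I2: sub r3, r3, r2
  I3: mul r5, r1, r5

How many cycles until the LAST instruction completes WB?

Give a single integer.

Answer: 10

Derivation:
I0 add r1 <- r3,r2: IF@1 ID@2 stall=0 (-) EX@3 MEM@4 WB@5
I1 ld r3 <- r2: IF@2 ID@3 stall=0 (-) EX@4 MEM@5 WB@6
I2 sub r3 <- r3,r2: IF@3 ID@4 stall=2 (RAW on I1.r3 (WB@6)) EX@7 MEM@8 WB@9
I3 mul r5 <- r1,r5: IF@4 ID@7 stall=0 (-) EX@8 MEM@9 WB@10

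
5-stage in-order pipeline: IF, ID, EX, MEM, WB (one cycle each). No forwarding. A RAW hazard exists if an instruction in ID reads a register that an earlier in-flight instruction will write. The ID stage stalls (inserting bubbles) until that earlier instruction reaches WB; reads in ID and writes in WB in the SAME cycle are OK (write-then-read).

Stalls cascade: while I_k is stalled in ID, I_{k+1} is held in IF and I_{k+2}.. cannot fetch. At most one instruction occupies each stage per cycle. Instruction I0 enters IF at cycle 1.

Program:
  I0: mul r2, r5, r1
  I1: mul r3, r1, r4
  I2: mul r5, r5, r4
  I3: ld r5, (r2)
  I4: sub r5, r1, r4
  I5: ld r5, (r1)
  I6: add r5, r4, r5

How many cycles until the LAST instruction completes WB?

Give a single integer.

Answer: 13

Derivation:
I0 mul r2 <- r5,r1: IF@1 ID@2 stall=0 (-) EX@3 MEM@4 WB@5
I1 mul r3 <- r1,r4: IF@2 ID@3 stall=0 (-) EX@4 MEM@5 WB@6
I2 mul r5 <- r5,r4: IF@3 ID@4 stall=0 (-) EX@5 MEM@6 WB@7
I3 ld r5 <- r2: IF@4 ID@5 stall=0 (-) EX@6 MEM@7 WB@8
I4 sub r5 <- r1,r4: IF@5 ID@6 stall=0 (-) EX@7 MEM@8 WB@9
I5 ld r5 <- r1: IF@6 ID@7 stall=0 (-) EX@8 MEM@9 WB@10
I6 add r5 <- r4,r5: IF@7 ID@8 stall=2 (RAW on I5.r5 (WB@10)) EX@11 MEM@12 WB@13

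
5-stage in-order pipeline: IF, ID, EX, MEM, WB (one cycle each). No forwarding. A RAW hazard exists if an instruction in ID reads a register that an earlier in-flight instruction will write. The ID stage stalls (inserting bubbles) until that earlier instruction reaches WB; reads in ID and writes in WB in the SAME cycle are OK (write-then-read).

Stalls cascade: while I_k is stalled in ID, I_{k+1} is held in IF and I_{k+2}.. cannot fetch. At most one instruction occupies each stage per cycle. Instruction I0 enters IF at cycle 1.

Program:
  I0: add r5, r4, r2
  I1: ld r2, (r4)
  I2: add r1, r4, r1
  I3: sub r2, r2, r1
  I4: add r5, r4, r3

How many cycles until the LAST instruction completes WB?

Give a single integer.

Answer: 11

Derivation:
I0 add r5 <- r4,r2: IF@1 ID@2 stall=0 (-) EX@3 MEM@4 WB@5
I1 ld r2 <- r4: IF@2 ID@3 stall=0 (-) EX@4 MEM@5 WB@6
I2 add r1 <- r4,r1: IF@3 ID@4 stall=0 (-) EX@5 MEM@6 WB@7
I3 sub r2 <- r2,r1: IF@4 ID@5 stall=2 (RAW on I2.r1 (WB@7)) EX@8 MEM@9 WB@10
I4 add r5 <- r4,r3: IF@5 ID@8 stall=0 (-) EX@9 MEM@10 WB@11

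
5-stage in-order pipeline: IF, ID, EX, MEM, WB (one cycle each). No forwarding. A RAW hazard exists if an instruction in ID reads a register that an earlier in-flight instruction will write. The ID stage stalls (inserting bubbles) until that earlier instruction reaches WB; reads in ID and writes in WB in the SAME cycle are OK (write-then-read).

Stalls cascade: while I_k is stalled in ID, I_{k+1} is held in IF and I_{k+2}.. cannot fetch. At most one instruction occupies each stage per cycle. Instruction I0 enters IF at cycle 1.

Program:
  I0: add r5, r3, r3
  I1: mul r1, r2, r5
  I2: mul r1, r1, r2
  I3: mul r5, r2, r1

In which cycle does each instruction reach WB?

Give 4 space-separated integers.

I0 add r5 <- r3,r3: IF@1 ID@2 stall=0 (-) EX@3 MEM@4 WB@5
I1 mul r1 <- r2,r5: IF@2 ID@3 stall=2 (RAW on I0.r5 (WB@5)) EX@6 MEM@7 WB@8
I2 mul r1 <- r1,r2: IF@3 ID@6 stall=2 (RAW on I1.r1 (WB@8)) EX@9 MEM@10 WB@11
I3 mul r5 <- r2,r1: IF@6 ID@9 stall=2 (RAW on I2.r1 (WB@11)) EX@12 MEM@13 WB@14

Answer: 5 8 11 14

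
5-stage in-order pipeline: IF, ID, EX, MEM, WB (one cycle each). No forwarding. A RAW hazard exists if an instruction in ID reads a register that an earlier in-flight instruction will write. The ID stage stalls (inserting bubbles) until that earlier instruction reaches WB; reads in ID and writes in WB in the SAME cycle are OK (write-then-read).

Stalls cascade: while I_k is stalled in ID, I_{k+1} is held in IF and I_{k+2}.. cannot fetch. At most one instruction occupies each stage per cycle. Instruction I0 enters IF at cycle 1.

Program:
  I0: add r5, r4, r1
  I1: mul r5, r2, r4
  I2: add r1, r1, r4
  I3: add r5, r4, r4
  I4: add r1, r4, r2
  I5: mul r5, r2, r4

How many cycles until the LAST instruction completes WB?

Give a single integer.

I0 add r5 <- r4,r1: IF@1 ID@2 stall=0 (-) EX@3 MEM@4 WB@5
I1 mul r5 <- r2,r4: IF@2 ID@3 stall=0 (-) EX@4 MEM@5 WB@6
I2 add r1 <- r1,r4: IF@3 ID@4 stall=0 (-) EX@5 MEM@6 WB@7
I3 add r5 <- r4,r4: IF@4 ID@5 stall=0 (-) EX@6 MEM@7 WB@8
I4 add r1 <- r4,r2: IF@5 ID@6 stall=0 (-) EX@7 MEM@8 WB@9
I5 mul r5 <- r2,r4: IF@6 ID@7 stall=0 (-) EX@8 MEM@9 WB@10

Answer: 10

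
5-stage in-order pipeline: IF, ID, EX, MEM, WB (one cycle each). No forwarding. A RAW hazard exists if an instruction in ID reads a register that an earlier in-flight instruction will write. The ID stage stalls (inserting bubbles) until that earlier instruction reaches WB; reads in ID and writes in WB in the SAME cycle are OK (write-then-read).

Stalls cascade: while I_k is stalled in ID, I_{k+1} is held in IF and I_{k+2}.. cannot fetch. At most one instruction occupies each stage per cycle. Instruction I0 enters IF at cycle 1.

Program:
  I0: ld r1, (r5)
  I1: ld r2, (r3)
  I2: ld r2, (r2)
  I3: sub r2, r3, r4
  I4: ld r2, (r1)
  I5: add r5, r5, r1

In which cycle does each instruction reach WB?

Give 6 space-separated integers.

I0 ld r1 <- r5: IF@1 ID@2 stall=0 (-) EX@3 MEM@4 WB@5
I1 ld r2 <- r3: IF@2 ID@3 stall=0 (-) EX@4 MEM@5 WB@6
I2 ld r2 <- r2: IF@3 ID@4 stall=2 (RAW on I1.r2 (WB@6)) EX@7 MEM@8 WB@9
I3 sub r2 <- r3,r4: IF@4 ID@7 stall=0 (-) EX@8 MEM@9 WB@10
I4 ld r2 <- r1: IF@7 ID@8 stall=0 (-) EX@9 MEM@10 WB@11
I5 add r5 <- r5,r1: IF@8 ID@9 stall=0 (-) EX@10 MEM@11 WB@12

Answer: 5 6 9 10 11 12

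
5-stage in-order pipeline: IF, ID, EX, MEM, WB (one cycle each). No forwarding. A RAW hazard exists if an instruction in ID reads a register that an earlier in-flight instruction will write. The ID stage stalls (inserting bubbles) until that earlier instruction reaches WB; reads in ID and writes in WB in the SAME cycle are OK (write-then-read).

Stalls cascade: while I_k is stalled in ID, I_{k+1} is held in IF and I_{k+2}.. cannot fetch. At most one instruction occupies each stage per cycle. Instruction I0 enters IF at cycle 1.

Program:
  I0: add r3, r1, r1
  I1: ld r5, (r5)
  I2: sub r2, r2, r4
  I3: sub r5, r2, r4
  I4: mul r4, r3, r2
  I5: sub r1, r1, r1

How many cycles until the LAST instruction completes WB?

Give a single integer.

Answer: 12

Derivation:
I0 add r3 <- r1,r1: IF@1 ID@2 stall=0 (-) EX@3 MEM@4 WB@5
I1 ld r5 <- r5: IF@2 ID@3 stall=0 (-) EX@4 MEM@5 WB@6
I2 sub r2 <- r2,r4: IF@3 ID@4 stall=0 (-) EX@5 MEM@6 WB@7
I3 sub r5 <- r2,r4: IF@4 ID@5 stall=2 (RAW on I2.r2 (WB@7)) EX@8 MEM@9 WB@10
I4 mul r4 <- r3,r2: IF@5 ID@8 stall=0 (-) EX@9 MEM@10 WB@11
I5 sub r1 <- r1,r1: IF@8 ID@9 stall=0 (-) EX@10 MEM@11 WB@12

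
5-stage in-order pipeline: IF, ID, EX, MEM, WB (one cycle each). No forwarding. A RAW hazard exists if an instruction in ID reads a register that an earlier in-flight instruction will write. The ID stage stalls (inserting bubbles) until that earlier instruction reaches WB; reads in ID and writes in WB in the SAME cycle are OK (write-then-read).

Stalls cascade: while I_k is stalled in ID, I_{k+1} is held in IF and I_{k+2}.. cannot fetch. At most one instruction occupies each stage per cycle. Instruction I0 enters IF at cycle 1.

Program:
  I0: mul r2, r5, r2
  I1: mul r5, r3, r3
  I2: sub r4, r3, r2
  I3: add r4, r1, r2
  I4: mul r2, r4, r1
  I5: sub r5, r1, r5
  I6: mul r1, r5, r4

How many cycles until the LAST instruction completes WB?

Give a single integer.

I0 mul r2 <- r5,r2: IF@1 ID@2 stall=0 (-) EX@3 MEM@4 WB@5
I1 mul r5 <- r3,r3: IF@2 ID@3 stall=0 (-) EX@4 MEM@5 WB@6
I2 sub r4 <- r3,r2: IF@3 ID@4 stall=1 (RAW on I0.r2 (WB@5)) EX@6 MEM@7 WB@8
I3 add r4 <- r1,r2: IF@4 ID@6 stall=0 (-) EX@7 MEM@8 WB@9
I4 mul r2 <- r4,r1: IF@6 ID@7 stall=2 (RAW on I3.r4 (WB@9)) EX@10 MEM@11 WB@12
I5 sub r5 <- r1,r5: IF@7 ID@10 stall=0 (-) EX@11 MEM@12 WB@13
I6 mul r1 <- r5,r4: IF@10 ID@11 stall=2 (RAW on I5.r5 (WB@13)) EX@14 MEM@15 WB@16

Answer: 16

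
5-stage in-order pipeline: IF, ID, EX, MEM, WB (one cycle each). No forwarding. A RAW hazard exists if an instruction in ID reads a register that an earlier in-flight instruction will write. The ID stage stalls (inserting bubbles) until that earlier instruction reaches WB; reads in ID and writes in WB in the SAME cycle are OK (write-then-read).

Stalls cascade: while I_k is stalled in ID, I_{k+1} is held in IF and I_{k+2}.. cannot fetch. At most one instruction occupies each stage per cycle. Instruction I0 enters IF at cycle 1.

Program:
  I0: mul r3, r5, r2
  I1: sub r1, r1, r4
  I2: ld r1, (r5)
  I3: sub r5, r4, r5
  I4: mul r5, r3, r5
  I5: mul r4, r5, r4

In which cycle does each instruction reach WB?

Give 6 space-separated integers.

Answer: 5 6 7 8 11 14

Derivation:
I0 mul r3 <- r5,r2: IF@1 ID@2 stall=0 (-) EX@3 MEM@4 WB@5
I1 sub r1 <- r1,r4: IF@2 ID@3 stall=0 (-) EX@4 MEM@5 WB@6
I2 ld r1 <- r5: IF@3 ID@4 stall=0 (-) EX@5 MEM@6 WB@7
I3 sub r5 <- r4,r5: IF@4 ID@5 stall=0 (-) EX@6 MEM@7 WB@8
I4 mul r5 <- r3,r5: IF@5 ID@6 stall=2 (RAW on I3.r5 (WB@8)) EX@9 MEM@10 WB@11
I5 mul r4 <- r5,r4: IF@6 ID@9 stall=2 (RAW on I4.r5 (WB@11)) EX@12 MEM@13 WB@14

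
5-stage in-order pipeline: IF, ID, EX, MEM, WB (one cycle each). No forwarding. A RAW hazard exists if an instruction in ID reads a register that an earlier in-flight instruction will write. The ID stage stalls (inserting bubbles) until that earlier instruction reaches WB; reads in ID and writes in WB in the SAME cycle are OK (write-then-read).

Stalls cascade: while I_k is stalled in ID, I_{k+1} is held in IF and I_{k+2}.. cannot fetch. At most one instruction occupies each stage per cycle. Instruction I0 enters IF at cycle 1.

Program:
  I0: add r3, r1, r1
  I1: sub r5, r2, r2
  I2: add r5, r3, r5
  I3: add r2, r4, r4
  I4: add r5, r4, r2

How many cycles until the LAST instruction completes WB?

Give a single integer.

Answer: 13

Derivation:
I0 add r3 <- r1,r1: IF@1 ID@2 stall=0 (-) EX@3 MEM@4 WB@5
I1 sub r5 <- r2,r2: IF@2 ID@3 stall=0 (-) EX@4 MEM@5 WB@6
I2 add r5 <- r3,r5: IF@3 ID@4 stall=2 (RAW on I1.r5 (WB@6)) EX@7 MEM@8 WB@9
I3 add r2 <- r4,r4: IF@4 ID@7 stall=0 (-) EX@8 MEM@9 WB@10
I4 add r5 <- r4,r2: IF@7 ID@8 stall=2 (RAW on I3.r2 (WB@10)) EX@11 MEM@12 WB@13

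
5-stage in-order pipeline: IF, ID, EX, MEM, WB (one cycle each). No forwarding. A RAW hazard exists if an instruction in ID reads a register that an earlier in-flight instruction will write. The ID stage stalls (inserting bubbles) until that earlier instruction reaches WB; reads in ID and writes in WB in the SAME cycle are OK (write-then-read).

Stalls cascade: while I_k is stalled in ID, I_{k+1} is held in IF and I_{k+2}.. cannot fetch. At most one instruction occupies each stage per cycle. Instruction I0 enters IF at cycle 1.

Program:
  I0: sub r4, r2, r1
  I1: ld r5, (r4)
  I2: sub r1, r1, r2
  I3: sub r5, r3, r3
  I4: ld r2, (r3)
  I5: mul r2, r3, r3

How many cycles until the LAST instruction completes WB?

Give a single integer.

Answer: 12

Derivation:
I0 sub r4 <- r2,r1: IF@1 ID@2 stall=0 (-) EX@3 MEM@4 WB@5
I1 ld r5 <- r4: IF@2 ID@3 stall=2 (RAW on I0.r4 (WB@5)) EX@6 MEM@7 WB@8
I2 sub r1 <- r1,r2: IF@3 ID@6 stall=0 (-) EX@7 MEM@8 WB@9
I3 sub r5 <- r3,r3: IF@6 ID@7 stall=0 (-) EX@8 MEM@9 WB@10
I4 ld r2 <- r3: IF@7 ID@8 stall=0 (-) EX@9 MEM@10 WB@11
I5 mul r2 <- r3,r3: IF@8 ID@9 stall=0 (-) EX@10 MEM@11 WB@12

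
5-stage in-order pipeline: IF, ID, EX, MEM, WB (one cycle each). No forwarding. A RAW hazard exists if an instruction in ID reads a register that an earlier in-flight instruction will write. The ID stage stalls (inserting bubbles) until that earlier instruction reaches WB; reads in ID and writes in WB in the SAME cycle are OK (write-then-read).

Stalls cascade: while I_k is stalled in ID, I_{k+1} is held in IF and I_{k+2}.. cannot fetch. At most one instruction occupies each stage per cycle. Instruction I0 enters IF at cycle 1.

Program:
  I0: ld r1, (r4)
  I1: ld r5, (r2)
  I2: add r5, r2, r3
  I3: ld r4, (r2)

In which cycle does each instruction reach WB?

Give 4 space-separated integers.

Answer: 5 6 7 8

Derivation:
I0 ld r1 <- r4: IF@1 ID@2 stall=0 (-) EX@3 MEM@4 WB@5
I1 ld r5 <- r2: IF@2 ID@3 stall=0 (-) EX@4 MEM@5 WB@6
I2 add r5 <- r2,r3: IF@3 ID@4 stall=0 (-) EX@5 MEM@6 WB@7
I3 ld r4 <- r2: IF@4 ID@5 stall=0 (-) EX@6 MEM@7 WB@8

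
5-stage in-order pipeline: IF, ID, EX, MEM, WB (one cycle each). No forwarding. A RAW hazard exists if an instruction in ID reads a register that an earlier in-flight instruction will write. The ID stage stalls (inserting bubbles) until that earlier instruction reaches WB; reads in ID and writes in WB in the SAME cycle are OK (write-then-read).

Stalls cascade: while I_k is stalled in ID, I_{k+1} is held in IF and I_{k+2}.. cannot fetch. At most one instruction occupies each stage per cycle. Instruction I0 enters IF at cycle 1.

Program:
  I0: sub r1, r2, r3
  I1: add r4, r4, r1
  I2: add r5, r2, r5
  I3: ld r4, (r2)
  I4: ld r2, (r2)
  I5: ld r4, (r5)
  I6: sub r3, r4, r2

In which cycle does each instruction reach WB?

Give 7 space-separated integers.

Answer: 5 8 9 10 11 12 15

Derivation:
I0 sub r1 <- r2,r3: IF@1 ID@2 stall=0 (-) EX@3 MEM@4 WB@5
I1 add r4 <- r4,r1: IF@2 ID@3 stall=2 (RAW on I0.r1 (WB@5)) EX@6 MEM@7 WB@8
I2 add r5 <- r2,r5: IF@3 ID@6 stall=0 (-) EX@7 MEM@8 WB@9
I3 ld r4 <- r2: IF@6 ID@7 stall=0 (-) EX@8 MEM@9 WB@10
I4 ld r2 <- r2: IF@7 ID@8 stall=0 (-) EX@9 MEM@10 WB@11
I5 ld r4 <- r5: IF@8 ID@9 stall=0 (-) EX@10 MEM@11 WB@12
I6 sub r3 <- r4,r2: IF@9 ID@10 stall=2 (RAW on I5.r4 (WB@12)) EX@13 MEM@14 WB@15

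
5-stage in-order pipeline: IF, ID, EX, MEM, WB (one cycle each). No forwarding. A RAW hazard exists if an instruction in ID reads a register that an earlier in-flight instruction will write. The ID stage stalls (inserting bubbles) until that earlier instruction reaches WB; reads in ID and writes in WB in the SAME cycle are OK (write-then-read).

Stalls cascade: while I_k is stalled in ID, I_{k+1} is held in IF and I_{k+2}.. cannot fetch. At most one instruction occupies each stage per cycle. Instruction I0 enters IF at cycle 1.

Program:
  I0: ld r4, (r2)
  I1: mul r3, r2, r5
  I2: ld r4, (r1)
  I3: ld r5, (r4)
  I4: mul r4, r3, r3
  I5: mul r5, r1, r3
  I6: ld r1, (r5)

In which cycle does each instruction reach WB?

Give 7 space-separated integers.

I0 ld r4 <- r2: IF@1 ID@2 stall=0 (-) EX@3 MEM@4 WB@5
I1 mul r3 <- r2,r5: IF@2 ID@3 stall=0 (-) EX@4 MEM@5 WB@6
I2 ld r4 <- r1: IF@3 ID@4 stall=0 (-) EX@5 MEM@6 WB@7
I3 ld r5 <- r4: IF@4 ID@5 stall=2 (RAW on I2.r4 (WB@7)) EX@8 MEM@9 WB@10
I4 mul r4 <- r3,r3: IF@5 ID@8 stall=0 (-) EX@9 MEM@10 WB@11
I5 mul r5 <- r1,r3: IF@8 ID@9 stall=0 (-) EX@10 MEM@11 WB@12
I6 ld r1 <- r5: IF@9 ID@10 stall=2 (RAW on I5.r5 (WB@12)) EX@13 MEM@14 WB@15

Answer: 5 6 7 10 11 12 15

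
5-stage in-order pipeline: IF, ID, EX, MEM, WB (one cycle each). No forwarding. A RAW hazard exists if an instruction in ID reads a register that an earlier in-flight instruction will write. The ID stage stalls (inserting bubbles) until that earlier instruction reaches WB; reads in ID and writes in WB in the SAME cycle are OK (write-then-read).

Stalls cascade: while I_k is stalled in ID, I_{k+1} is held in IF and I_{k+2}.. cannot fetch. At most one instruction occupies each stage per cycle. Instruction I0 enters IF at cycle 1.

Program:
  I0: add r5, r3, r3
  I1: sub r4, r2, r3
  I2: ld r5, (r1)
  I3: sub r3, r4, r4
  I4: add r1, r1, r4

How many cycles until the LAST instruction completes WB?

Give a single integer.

I0 add r5 <- r3,r3: IF@1 ID@2 stall=0 (-) EX@3 MEM@4 WB@5
I1 sub r4 <- r2,r3: IF@2 ID@3 stall=0 (-) EX@4 MEM@5 WB@6
I2 ld r5 <- r1: IF@3 ID@4 stall=0 (-) EX@5 MEM@6 WB@7
I3 sub r3 <- r4,r4: IF@4 ID@5 stall=1 (RAW on I1.r4 (WB@6)) EX@7 MEM@8 WB@9
I4 add r1 <- r1,r4: IF@5 ID@7 stall=0 (-) EX@8 MEM@9 WB@10

Answer: 10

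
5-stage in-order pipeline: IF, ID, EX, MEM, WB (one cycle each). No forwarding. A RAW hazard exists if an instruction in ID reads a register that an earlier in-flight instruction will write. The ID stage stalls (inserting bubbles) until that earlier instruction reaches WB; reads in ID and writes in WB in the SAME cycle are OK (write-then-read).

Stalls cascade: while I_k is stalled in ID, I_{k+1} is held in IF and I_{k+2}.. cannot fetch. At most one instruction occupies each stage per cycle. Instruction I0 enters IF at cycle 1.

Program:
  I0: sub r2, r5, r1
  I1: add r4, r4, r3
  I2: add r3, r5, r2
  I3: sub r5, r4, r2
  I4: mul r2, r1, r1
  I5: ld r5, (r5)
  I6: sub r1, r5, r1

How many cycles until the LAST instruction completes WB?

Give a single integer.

Answer: 15

Derivation:
I0 sub r2 <- r5,r1: IF@1 ID@2 stall=0 (-) EX@3 MEM@4 WB@5
I1 add r4 <- r4,r3: IF@2 ID@3 stall=0 (-) EX@4 MEM@5 WB@6
I2 add r3 <- r5,r2: IF@3 ID@4 stall=1 (RAW on I0.r2 (WB@5)) EX@6 MEM@7 WB@8
I3 sub r5 <- r4,r2: IF@4 ID@6 stall=0 (-) EX@7 MEM@8 WB@9
I4 mul r2 <- r1,r1: IF@6 ID@7 stall=0 (-) EX@8 MEM@9 WB@10
I5 ld r5 <- r5: IF@7 ID@8 stall=1 (RAW on I3.r5 (WB@9)) EX@10 MEM@11 WB@12
I6 sub r1 <- r5,r1: IF@8 ID@10 stall=2 (RAW on I5.r5 (WB@12)) EX@13 MEM@14 WB@15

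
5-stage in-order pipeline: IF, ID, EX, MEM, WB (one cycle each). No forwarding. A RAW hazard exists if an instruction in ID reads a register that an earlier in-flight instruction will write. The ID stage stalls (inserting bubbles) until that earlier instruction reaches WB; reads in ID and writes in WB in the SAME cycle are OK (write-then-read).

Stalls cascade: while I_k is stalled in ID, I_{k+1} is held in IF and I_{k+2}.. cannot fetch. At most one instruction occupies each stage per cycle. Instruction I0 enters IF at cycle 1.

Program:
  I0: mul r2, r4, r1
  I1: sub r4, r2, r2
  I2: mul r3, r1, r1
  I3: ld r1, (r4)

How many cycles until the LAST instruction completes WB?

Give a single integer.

Answer: 11

Derivation:
I0 mul r2 <- r4,r1: IF@1 ID@2 stall=0 (-) EX@3 MEM@4 WB@5
I1 sub r4 <- r2,r2: IF@2 ID@3 stall=2 (RAW on I0.r2 (WB@5)) EX@6 MEM@7 WB@8
I2 mul r3 <- r1,r1: IF@3 ID@6 stall=0 (-) EX@7 MEM@8 WB@9
I3 ld r1 <- r4: IF@6 ID@7 stall=1 (RAW on I1.r4 (WB@8)) EX@9 MEM@10 WB@11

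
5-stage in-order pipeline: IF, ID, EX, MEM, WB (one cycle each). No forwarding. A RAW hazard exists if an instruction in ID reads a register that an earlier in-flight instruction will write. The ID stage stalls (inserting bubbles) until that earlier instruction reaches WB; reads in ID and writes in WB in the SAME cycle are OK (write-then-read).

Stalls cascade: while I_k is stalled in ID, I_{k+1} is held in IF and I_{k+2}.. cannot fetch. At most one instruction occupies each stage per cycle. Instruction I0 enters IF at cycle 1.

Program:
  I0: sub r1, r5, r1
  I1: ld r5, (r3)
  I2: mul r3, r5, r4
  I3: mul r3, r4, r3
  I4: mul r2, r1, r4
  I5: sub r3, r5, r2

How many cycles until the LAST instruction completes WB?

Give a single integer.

I0 sub r1 <- r5,r1: IF@1 ID@2 stall=0 (-) EX@3 MEM@4 WB@5
I1 ld r5 <- r3: IF@2 ID@3 stall=0 (-) EX@4 MEM@5 WB@6
I2 mul r3 <- r5,r4: IF@3 ID@4 stall=2 (RAW on I1.r5 (WB@6)) EX@7 MEM@8 WB@9
I3 mul r3 <- r4,r3: IF@4 ID@7 stall=2 (RAW on I2.r3 (WB@9)) EX@10 MEM@11 WB@12
I4 mul r2 <- r1,r4: IF@7 ID@10 stall=0 (-) EX@11 MEM@12 WB@13
I5 sub r3 <- r5,r2: IF@10 ID@11 stall=2 (RAW on I4.r2 (WB@13)) EX@14 MEM@15 WB@16

Answer: 16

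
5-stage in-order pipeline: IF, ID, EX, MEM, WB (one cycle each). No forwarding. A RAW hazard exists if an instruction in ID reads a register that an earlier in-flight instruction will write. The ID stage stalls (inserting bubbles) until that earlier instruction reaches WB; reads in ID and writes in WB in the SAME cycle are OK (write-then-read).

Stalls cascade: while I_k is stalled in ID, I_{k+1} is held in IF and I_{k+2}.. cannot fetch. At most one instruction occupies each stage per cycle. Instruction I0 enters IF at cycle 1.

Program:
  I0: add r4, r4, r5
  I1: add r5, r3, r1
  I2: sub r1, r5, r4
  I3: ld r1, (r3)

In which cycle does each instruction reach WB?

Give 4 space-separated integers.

I0 add r4 <- r4,r5: IF@1 ID@2 stall=0 (-) EX@3 MEM@4 WB@5
I1 add r5 <- r3,r1: IF@2 ID@3 stall=0 (-) EX@4 MEM@5 WB@6
I2 sub r1 <- r5,r4: IF@3 ID@4 stall=2 (RAW on I1.r5 (WB@6)) EX@7 MEM@8 WB@9
I3 ld r1 <- r3: IF@4 ID@7 stall=0 (-) EX@8 MEM@9 WB@10

Answer: 5 6 9 10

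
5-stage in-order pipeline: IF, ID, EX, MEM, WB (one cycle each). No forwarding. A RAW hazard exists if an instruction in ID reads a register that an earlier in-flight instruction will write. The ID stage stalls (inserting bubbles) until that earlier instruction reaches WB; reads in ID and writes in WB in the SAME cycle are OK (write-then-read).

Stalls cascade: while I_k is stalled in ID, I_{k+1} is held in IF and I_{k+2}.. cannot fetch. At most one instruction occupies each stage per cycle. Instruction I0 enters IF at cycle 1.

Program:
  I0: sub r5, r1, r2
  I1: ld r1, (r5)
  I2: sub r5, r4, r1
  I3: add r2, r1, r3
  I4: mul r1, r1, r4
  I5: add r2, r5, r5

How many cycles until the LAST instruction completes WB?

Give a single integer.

I0 sub r5 <- r1,r2: IF@1 ID@2 stall=0 (-) EX@3 MEM@4 WB@5
I1 ld r1 <- r5: IF@2 ID@3 stall=2 (RAW on I0.r5 (WB@5)) EX@6 MEM@7 WB@8
I2 sub r5 <- r4,r1: IF@3 ID@6 stall=2 (RAW on I1.r1 (WB@8)) EX@9 MEM@10 WB@11
I3 add r2 <- r1,r3: IF@6 ID@9 stall=0 (-) EX@10 MEM@11 WB@12
I4 mul r1 <- r1,r4: IF@9 ID@10 stall=0 (-) EX@11 MEM@12 WB@13
I5 add r2 <- r5,r5: IF@10 ID@11 stall=0 (-) EX@12 MEM@13 WB@14

Answer: 14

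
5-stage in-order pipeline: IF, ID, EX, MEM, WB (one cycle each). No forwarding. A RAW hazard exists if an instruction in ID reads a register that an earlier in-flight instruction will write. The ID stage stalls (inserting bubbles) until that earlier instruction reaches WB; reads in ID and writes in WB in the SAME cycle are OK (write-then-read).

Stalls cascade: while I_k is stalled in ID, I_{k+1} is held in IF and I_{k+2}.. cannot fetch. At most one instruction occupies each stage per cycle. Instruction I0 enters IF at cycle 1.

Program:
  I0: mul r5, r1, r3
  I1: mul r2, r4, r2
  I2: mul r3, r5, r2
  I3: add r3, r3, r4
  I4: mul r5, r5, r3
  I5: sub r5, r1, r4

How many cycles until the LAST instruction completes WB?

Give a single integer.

Answer: 16

Derivation:
I0 mul r5 <- r1,r3: IF@1 ID@2 stall=0 (-) EX@3 MEM@4 WB@5
I1 mul r2 <- r4,r2: IF@2 ID@3 stall=0 (-) EX@4 MEM@5 WB@6
I2 mul r3 <- r5,r2: IF@3 ID@4 stall=2 (RAW on I1.r2 (WB@6)) EX@7 MEM@8 WB@9
I3 add r3 <- r3,r4: IF@4 ID@7 stall=2 (RAW on I2.r3 (WB@9)) EX@10 MEM@11 WB@12
I4 mul r5 <- r5,r3: IF@7 ID@10 stall=2 (RAW on I3.r3 (WB@12)) EX@13 MEM@14 WB@15
I5 sub r5 <- r1,r4: IF@10 ID@13 stall=0 (-) EX@14 MEM@15 WB@16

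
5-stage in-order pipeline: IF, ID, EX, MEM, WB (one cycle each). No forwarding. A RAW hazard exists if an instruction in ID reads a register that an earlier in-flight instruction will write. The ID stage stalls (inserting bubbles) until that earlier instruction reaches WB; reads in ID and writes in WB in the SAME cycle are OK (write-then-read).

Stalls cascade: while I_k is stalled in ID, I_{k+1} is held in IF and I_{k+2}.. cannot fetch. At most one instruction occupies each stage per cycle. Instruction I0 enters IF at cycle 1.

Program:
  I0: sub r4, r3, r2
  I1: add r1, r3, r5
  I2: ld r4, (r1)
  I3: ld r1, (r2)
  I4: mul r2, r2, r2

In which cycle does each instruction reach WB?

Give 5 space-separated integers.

I0 sub r4 <- r3,r2: IF@1 ID@2 stall=0 (-) EX@3 MEM@4 WB@5
I1 add r1 <- r3,r5: IF@2 ID@3 stall=0 (-) EX@4 MEM@5 WB@6
I2 ld r4 <- r1: IF@3 ID@4 stall=2 (RAW on I1.r1 (WB@6)) EX@7 MEM@8 WB@9
I3 ld r1 <- r2: IF@4 ID@7 stall=0 (-) EX@8 MEM@9 WB@10
I4 mul r2 <- r2,r2: IF@7 ID@8 stall=0 (-) EX@9 MEM@10 WB@11

Answer: 5 6 9 10 11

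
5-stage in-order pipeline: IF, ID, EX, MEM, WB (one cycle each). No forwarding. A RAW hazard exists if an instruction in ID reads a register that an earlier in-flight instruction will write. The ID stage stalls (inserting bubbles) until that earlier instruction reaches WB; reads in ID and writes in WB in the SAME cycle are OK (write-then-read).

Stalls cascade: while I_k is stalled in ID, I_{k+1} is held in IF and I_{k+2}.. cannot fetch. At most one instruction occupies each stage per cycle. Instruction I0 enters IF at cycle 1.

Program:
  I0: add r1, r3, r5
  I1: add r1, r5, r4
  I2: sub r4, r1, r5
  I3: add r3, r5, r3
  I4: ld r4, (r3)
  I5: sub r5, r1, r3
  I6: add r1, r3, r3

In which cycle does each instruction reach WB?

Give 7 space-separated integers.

I0 add r1 <- r3,r5: IF@1 ID@2 stall=0 (-) EX@3 MEM@4 WB@5
I1 add r1 <- r5,r4: IF@2 ID@3 stall=0 (-) EX@4 MEM@5 WB@6
I2 sub r4 <- r1,r5: IF@3 ID@4 stall=2 (RAW on I1.r1 (WB@6)) EX@7 MEM@8 WB@9
I3 add r3 <- r5,r3: IF@4 ID@7 stall=0 (-) EX@8 MEM@9 WB@10
I4 ld r4 <- r3: IF@7 ID@8 stall=2 (RAW on I3.r3 (WB@10)) EX@11 MEM@12 WB@13
I5 sub r5 <- r1,r3: IF@8 ID@11 stall=0 (-) EX@12 MEM@13 WB@14
I6 add r1 <- r3,r3: IF@11 ID@12 stall=0 (-) EX@13 MEM@14 WB@15

Answer: 5 6 9 10 13 14 15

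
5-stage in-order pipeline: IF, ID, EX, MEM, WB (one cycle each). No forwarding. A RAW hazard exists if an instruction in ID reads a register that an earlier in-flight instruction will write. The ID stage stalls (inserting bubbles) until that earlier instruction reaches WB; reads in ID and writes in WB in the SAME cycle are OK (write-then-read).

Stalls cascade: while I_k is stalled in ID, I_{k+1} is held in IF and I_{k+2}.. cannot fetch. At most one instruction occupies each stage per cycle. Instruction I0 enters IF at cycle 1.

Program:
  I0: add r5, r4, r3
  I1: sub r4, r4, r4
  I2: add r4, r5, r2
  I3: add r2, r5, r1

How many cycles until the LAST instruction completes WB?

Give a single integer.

Answer: 9

Derivation:
I0 add r5 <- r4,r3: IF@1 ID@2 stall=0 (-) EX@3 MEM@4 WB@5
I1 sub r4 <- r4,r4: IF@2 ID@3 stall=0 (-) EX@4 MEM@5 WB@6
I2 add r4 <- r5,r2: IF@3 ID@4 stall=1 (RAW on I0.r5 (WB@5)) EX@6 MEM@7 WB@8
I3 add r2 <- r5,r1: IF@4 ID@6 stall=0 (-) EX@7 MEM@8 WB@9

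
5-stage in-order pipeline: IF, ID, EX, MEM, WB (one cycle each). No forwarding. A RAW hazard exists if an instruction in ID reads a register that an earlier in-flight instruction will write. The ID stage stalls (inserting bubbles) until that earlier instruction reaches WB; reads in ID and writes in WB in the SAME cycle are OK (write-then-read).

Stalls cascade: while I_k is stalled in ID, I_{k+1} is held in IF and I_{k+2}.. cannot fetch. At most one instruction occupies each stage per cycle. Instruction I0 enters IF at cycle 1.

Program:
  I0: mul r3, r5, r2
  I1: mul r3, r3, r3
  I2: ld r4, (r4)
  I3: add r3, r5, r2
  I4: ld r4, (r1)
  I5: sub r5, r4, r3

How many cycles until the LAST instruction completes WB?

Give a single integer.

Answer: 14

Derivation:
I0 mul r3 <- r5,r2: IF@1 ID@2 stall=0 (-) EX@3 MEM@4 WB@5
I1 mul r3 <- r3,r3: IF@2 ID@3 stall=2 (RAW on I0.r3 (WB@5)) EX@6 MEM@7 WB@8
I2 ld r4 <- r4: IF@3 ID@6 stall=0 (-) EX@7 MEM@8 WB@9
I3 add r3 <- r5,r2: IF@6 ID@7 stall=0 (-) EX@8 MEM@9 WB@10
I4 ld r4 <- r1: IF@7 ID@8 stall=0 (-) EX@9 MEM@10 WB@11
I5 sub r5 <- r4,r3: IF@8 ID@9 stall=2 (RAW on I4.r4 (WB@11)) EX@12 MEM@13 WB@14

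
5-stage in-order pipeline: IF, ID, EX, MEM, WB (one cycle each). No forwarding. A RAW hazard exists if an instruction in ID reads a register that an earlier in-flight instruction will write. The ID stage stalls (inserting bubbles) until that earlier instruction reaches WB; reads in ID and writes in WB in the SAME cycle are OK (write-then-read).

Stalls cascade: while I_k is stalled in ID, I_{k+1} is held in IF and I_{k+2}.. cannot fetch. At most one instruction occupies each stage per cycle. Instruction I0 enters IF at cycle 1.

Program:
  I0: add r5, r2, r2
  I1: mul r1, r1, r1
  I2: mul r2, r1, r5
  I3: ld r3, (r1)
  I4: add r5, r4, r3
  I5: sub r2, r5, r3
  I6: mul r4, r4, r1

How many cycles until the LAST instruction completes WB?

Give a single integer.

I0 add r5 <- r2,r2: IF@1 ID@2 stall=0 (-) EX@3 MEM@4 WB@5
I1 mul r1 <- r1,r1: IF@2 ID@3 stall=0 (-) EX@4 MEM@5 WB@6
I2 mul r2 <- r1,r5: IF@3 ID@4 stall=2 (RAW on I1.r1 (WB@6)) EX@7 MEM@8 WB@9
I3 ld r3 <- r1: IF@4 ID@7 stall=0 (-) EX@8 MEM@9 WB@10
I4 add r5 <- r4,r3: IF@7 ID@8 stall=2 (RAW on I3.r3 (WB@10)) EX@11 MEM@12 WB@13
I5 sub r2 <- r5,r3: IF@8 ID@11 stall=2 (RAW on I4.r5 (WB@13)) EX@14 MEM@15 WB@16
I6 mul r4 <- r4,r1: IF@11 ID@14 stall=0 (-) EX@15 MEM@16 WB@17

Answer: 17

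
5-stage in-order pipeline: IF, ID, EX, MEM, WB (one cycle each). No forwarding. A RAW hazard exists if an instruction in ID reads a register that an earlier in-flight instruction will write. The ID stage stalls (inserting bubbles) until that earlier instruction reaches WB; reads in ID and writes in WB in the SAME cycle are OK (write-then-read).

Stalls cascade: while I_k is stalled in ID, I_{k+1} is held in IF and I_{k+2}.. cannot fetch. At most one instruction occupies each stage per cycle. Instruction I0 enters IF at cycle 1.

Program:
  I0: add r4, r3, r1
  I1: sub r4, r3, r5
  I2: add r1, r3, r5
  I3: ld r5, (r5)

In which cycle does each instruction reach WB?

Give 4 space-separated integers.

I0 add r4 <- r3,r1: IF@1 ID@2 stall=0 (-) EX@3 MEM@4 WB@5
I1 sub r4 <- r3,r5: IF@2 ID@3 stall=0 (-) EX@4 MEM@5 WB@6
I2 add r1 <- r3,r5: IF@3 ID@4 stall=0 (-) EX@5 MEM@6 WB@7
I3 ld r5 <- r5: IF@4 ID@5 stall=0 (-) EX@6 MEM@7 WB@8

Answer: 5 6 7 8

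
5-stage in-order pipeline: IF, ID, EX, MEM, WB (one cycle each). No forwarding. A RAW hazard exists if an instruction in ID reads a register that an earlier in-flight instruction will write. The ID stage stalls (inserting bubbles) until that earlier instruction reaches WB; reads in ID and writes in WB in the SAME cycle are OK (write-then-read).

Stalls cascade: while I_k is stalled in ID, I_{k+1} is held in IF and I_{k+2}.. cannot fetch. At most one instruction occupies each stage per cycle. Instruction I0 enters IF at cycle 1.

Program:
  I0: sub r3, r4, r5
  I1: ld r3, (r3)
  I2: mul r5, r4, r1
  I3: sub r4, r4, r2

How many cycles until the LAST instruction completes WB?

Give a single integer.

Answer: 10

Derivation:
I0 sub r3 <- r4,r5: IF@1 ID@2 stall=0 (-) EX@3 MEM@4 WB@5
I1 ld r3 <- r3: IF@2 ID@3 stall=2 (RAW on I0.r3 (WB@5)) EX@6 MEM@7 WB@8
I2 mul r5 <- r4,r1: IF@3 ID@6 stall=0 (-) EX@7 MEM@8 WB@9
I3 sub r4 <- r4,r2: IF@6 ID@7 stall=0 (-) EX@8 MEM@9 WB@10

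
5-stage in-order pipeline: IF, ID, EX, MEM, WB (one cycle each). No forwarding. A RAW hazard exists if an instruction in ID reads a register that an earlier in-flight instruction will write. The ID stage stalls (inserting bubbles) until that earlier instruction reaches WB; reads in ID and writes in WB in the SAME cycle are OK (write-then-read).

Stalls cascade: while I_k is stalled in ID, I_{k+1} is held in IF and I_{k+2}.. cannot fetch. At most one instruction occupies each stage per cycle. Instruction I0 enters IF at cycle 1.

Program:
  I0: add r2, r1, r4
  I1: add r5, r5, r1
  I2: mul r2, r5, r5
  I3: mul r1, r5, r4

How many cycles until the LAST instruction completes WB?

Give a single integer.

Answer: 10

Derivation:
I0 add r2 <- r1,r4: IF@1 ID@2 stall=0 (-) EX@3 MEM@4 WB@5
I1 add r5 <- r5,r1: IF@2 ID@3 stall=0 (-) EX@4 MEM@5 WB@6
I2 mul r2 <- r5,r5: IF@3 ID@4 stall=2 (RAW on I1.r5 (WB@6)) EX@7 MEM@8 WB@9
I3 mul r1 <- r5,r4: IF@4 ID@7 stall=0 (-) EX@8 MEM@9 WB@10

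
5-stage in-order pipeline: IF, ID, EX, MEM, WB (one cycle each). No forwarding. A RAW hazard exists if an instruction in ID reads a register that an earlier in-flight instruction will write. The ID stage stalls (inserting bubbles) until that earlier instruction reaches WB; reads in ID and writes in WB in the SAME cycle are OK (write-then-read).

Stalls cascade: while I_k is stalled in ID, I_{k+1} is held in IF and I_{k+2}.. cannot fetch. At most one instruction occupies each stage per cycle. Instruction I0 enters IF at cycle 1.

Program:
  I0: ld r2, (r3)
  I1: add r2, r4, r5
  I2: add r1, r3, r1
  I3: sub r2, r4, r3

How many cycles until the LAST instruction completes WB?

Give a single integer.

Answer: 8

Derivation:
I0 ld r2 <- r3: IF@1 ID@2 stall=0 (-) EX@3 MEM@4 WB@5
I1 add r2 <- r4,r5: IF@2 ID@3 stall=0 (-) EX@4 MEM@5 WB@6
I2 add r1 <- r3,r1: IF@3 ID@4 stall=0 (-) EX@5 MEM@6 WB@7
I3 sub r2 <- r4,r3: IF@4 ID@5 stall=0 (-) EX@6 MEM@7 WB@8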